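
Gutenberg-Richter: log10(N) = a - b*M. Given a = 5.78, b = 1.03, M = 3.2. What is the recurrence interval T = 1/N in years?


log10(N) = 5.78 - 1.03*3.2 = 2.484
N = 10^2.484 = 304.789499
T = 1/N = 1/304.789499 = 0.0033 years

0.0033


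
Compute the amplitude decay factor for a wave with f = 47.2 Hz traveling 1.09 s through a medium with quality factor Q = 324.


pi*f*t/Q = pi*47.2*1.09/324 = 0.498854
A/A0 = exp(-0.498854) = 0.607226

0.607226


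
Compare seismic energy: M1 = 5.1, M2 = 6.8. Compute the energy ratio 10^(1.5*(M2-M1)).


M2 - M1 = 6.8 - 5.1 = 1.7
1.5 * 1.7 = 2.55
ratio = 10^2.55 = 354.81

354.81


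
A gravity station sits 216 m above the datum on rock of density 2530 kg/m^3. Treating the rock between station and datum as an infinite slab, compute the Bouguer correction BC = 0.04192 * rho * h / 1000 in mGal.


BC = 0.04192 * rho * h / 1000
= 0.04192 * 2530 * 216 / 1000
= 22.9084 mGal

22.9084


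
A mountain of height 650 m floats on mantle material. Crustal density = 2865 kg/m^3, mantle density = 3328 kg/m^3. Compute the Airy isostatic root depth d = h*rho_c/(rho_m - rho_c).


rho_m - rho_c = 3328 - 2865 = 463
d = 650 * 2865 / 463
= 1862250 / 463
= 4022.14 m

4022.14


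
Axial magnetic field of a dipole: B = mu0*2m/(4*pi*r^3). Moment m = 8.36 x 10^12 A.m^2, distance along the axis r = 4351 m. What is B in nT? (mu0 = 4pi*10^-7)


m = 8.36 x 10^12 = 8360000000000 A.m^2
2m = 16720000000000 A.m^2
r^3 = 4351^3 = 82369655551
B = (4pi*10^-7) * 16720000000000 / (4*pi * 82369655551) * 1e9
= 21010971.667209 / 1035087619030.97 * 1e9
= 20298.7373 nT

20298.7373


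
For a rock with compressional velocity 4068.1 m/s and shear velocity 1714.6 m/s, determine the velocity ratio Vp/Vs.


Vp/Vs = 4068.1 / 1714.6
= 2.3726

2.3726


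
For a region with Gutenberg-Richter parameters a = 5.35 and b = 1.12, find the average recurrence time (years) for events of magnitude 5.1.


log10(N) = 5.35 - 1.12*5.1 = -0.362
N = 10^-0.362 = 0.43451
T = 1/N = 1/0.43451 = 2.3014 years

2.3014


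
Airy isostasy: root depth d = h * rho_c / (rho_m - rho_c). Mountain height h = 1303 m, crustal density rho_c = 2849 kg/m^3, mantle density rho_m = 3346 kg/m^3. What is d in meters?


rho_m - rho_c = 3346 - 2849 = 497
d = 1303 * 2849 / 497
= 3712247 / 497
= 7469.31 m

7469.31


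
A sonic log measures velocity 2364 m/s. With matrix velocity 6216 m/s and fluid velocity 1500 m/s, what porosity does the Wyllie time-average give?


1/V - 1/Vm = 1/2364 - 1/6216 = 0.00026214
1/Vf - 1/Vm = 1/1500 - 1/6216 = 0.00050579
phi = 0.00026214 / 0.00050579 = 0.5183

0.5183


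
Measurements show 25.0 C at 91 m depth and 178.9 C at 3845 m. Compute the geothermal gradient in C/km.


dT = 178.9 - 25.0 = 153.9 C
dz = 3845 - 91 = 3754 m
gradient = dT/dz * 1000 = 153.9/3754 * 1000 = 40.9963 C/km

40.9963


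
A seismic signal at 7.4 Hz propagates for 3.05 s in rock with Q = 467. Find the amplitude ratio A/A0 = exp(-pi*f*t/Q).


pi*f*t/Q = pi*7.4*3.05/467 = 0.151832
A/A0 = exp(-0.151832) = 0.859132

0.859132


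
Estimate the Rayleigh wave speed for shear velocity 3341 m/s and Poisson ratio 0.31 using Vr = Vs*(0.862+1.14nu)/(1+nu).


Numerator factor = 0.862 + 1.14*0.31 = 1.2154
Denominator = 1 + 0.31 = 1.31
Vr = 3341 * 1.2154 / 1.31 = 3099.73 m/s

3099.73


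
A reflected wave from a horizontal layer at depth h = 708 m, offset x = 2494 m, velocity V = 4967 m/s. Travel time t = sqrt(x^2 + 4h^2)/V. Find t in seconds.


x^2 + 4h^2 = 2494^2 + 4*708^2 = 6220036 + 2005056 = 8225092
sqrt(8225092) = 2867.9421
t = 2867.9421 / 4967 = 0.5774 s

0.5774


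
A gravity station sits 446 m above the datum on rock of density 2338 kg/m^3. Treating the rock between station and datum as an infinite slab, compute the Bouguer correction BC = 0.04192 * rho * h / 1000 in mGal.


BC = 0.04192 * rho * h / 1000
= 0.04192 * 2338 * 446 / 1000
= 43.712 mGal

43.712


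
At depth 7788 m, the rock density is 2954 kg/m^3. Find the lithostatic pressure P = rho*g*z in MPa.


P = rho * g * z / 1e6
= 2954 * 9.81 * 7788 / 1e6
= 225686427.12 / 1e6
= 225.6864 MPa

225.6864


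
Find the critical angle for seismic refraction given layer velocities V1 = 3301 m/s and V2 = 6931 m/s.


V1/V2 = 3301/6931 = 0.476266
theta_c = arcsin(0.476266) = 28.4418 degrees

28.4418


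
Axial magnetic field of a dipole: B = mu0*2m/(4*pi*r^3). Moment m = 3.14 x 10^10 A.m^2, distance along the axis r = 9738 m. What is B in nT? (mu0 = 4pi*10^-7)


m = 3.14 x 10^10 = 31400000000 A.m^2
2m = 62800000000 A.m^2
r^3 = 9738^3 = 923441335272
B = (4pi*10^-7) * 62800000000 / (4*pi * 923441335272) * 1e9
= 78916.807458 / 11604306059646.66 * 1e9
= 6.8006 nT

6.8006


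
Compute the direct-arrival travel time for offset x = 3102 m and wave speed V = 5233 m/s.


t = x / V
= 3102 / 5233
= 0.5928 s

0.5928


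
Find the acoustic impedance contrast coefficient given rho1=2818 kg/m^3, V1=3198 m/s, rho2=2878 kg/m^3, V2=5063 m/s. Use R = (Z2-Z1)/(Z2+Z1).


Z1 = 2818 * 3198 = 9011964
Z2 = 2878 * 5063 = 14571314
R = (14571314 - 9011964) / (14571314 + 9011964) = 5559350 / 23583278 = 0.2357

0.2357


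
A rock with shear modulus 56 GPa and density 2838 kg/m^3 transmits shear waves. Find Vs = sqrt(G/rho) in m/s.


Convert G to Pa: G = 56e9 Pa
Compute G/rho = 56e9 / 2838 = 19732205.7787
Vs = sqrt(19732205.7787) = 4442.09 m/s

4442.09


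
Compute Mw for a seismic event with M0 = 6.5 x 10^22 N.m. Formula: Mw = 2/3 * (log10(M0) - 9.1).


log10(M0) = log10(6.5 x 10^22) = 22.8129
Mw = 2/3 * (22.8129 - 9.1)
= 2/3 * 13.7129
= 9.14

9.14


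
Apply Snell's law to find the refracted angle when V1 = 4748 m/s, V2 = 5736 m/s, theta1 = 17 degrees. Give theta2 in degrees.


sin(theta1) = sin(17 deg) = 0.292372
sin(theta2) = V2/V1 * sin(theta1) = 5736/4748 * 0.292372 = 0.353211
theta2 = arcsin(0.353211) = 20.6838 degrees

20.6838


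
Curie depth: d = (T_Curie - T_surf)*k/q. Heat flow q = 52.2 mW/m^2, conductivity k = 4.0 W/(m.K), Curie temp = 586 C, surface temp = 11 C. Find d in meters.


T_Curie - T_surf = 586 - 11 = 575 C
Convert q to W/m^2: 52.2 mW/m^2 = 0.0522 W/m^2
d = 575 * 4.0 / 0.0522 = 44061.3 m

44061.3


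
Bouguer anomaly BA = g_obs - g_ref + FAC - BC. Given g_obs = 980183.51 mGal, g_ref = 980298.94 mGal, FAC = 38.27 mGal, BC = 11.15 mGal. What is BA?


BA = g_obs - g_ref + FAC - BC
= 980183.51 - 980298.94 + 38.27 - 11.15
= -88.31 mGal

-88.31


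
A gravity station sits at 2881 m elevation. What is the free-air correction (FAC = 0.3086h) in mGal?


FAC = 0.3086 * h
= 0.3086 * 2881
= 889.0766 mGal

889.0766


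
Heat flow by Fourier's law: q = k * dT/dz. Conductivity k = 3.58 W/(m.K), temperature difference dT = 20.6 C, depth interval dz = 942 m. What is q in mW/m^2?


q = k * dT / dz * 1000
= 3.58 * 20.6 / 942 * 1000
= 0.078289 * 1000
= 78.2887 mW/m^2

78.2887


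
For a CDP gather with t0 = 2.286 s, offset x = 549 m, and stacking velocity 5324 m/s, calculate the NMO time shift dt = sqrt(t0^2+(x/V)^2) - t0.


x/Vnmo = 549/5324 = 0.103118
(x/Vnmo)^2 = 0.010633
t0^2 = 5.225796
sqrt(5.225796 + 0.010633) = 2.288325
dt = 2.288325 - 2.286 = 0.002325

0.002325


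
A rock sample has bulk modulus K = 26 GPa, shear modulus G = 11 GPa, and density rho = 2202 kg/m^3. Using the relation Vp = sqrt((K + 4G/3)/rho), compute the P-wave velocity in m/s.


First compute the effective modulus:
K + 4G/3 = 26e9 + 4*11e9/3 = 40666666666.67 Pa
Then divide by density:
40666666666.67 / 2202 = 18468059.34 Pa/(kg/m^3)
Take the square root:
Vp = sqrt(18468059.34) = 4297.45 m/s

4297.45


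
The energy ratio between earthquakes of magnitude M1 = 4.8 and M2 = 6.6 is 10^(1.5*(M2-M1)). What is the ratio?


M2 - M1 = 6.6 - 4.8 = 1.8
1.5 * 1.8 = 2.7
ratio = 10^2.7 = 501.19

501.19


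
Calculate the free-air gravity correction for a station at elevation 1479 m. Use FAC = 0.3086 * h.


FAC = 0.3086 * h
= 0.3086 * 1479
= 456.4194 mGal

456.4194


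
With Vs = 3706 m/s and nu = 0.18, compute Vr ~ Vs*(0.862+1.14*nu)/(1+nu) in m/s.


Numerator factor = 0.862 + 1.14*0.18 = 1.0672
Denominator = 1 + 0.18 = 1.18
Vr = 3706 * 1.0672 / 1.18 = 3351.73 m/s

3351.73


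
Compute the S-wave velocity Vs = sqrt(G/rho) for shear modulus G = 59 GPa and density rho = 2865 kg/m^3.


Convert G to Pa: G = 59e9 Pa
Compute G/rho = 59e9 / 2865 = 20593368.2373
Vs = sqrt(20593368.2373) = 4537.99 m/s

4537.99


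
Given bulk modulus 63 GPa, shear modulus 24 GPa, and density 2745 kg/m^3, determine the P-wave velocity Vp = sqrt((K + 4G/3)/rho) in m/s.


First compute the effective modulus:
K + 4G/3 = 63e9 + 4*24e9/3 = 95000000000.0 Pa
Then divide by density:
95000000000.0 / 2745 = 34608378.8707 Pa/(kg/m^3)
Take the square root:
Vp = sqrt(34608378.8707) = 5882.89 m/s

5882.89


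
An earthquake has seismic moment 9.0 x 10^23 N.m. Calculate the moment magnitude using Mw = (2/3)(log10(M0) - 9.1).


log10(M0) = log10(9.0 x 10^23) = 23.9542
Mw = 2/3 * (23.9542 - 9.1)
= 2/3 * 14.8542
= 9.9

9.9


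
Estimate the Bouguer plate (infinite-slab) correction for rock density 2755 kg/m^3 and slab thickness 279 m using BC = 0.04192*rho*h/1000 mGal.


BC = 0.04192 * rho * h / 1000
= 0.04192 * 2755 * 279 / 1000
= 32.2216 mGal

32.2216


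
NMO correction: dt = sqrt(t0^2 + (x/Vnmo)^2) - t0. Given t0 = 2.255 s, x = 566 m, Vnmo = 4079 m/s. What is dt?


x/Vnmo = 566/4079 = 0.138759
(x/Vnmo)^2 = 0.019254
t0^2 = 5.085025
sqrt(5.085025 + 0.019254) = 2.259265
dt = 2.259265 - 2.255 = 0.004265

0.004265


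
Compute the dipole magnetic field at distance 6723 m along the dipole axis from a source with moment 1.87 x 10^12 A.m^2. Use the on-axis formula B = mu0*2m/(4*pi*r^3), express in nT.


m = 1.87 x 10^12 = 1870000000000 A.m^2
2m = 3740000000000 A.m^2
r^3 = 6723^3 = 303871055067
B = (4pi*10^-7) * 3740000000000 / (4*pi * 303871055067) * 1e9
= 4699822.60977 / 3818556296948.27 * 1e9
= 1230.7852 nT

1230.7852


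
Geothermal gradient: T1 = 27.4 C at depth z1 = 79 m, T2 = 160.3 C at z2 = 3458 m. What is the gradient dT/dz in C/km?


dT = 160.3 - 27.4 = 132.9 C
dz = 3458 - 79 = 3379 m
gradient = dT/dz * 1000 = 132.9/3379 * 1000 = 39.3312 C/km

39.3312


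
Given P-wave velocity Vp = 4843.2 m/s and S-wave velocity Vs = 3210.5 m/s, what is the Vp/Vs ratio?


Vp/Vs = 4843.2 / 3210.5
= 1.5086

1.5086


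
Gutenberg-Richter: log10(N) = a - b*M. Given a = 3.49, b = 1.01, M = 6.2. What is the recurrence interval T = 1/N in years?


log10(N) = 3.49 - 1.01*6.2 = -2.772
N = 10^-2.772 = 0.00169
T = 1/N = 1/0.00169 = 591.5616 years

591.5616


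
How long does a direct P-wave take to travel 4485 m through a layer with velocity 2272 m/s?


t = x / V
= 4485 / 2272
= 1.974 s

1.974


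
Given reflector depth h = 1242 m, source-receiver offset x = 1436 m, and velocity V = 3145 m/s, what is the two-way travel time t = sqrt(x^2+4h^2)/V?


x^2 + 4h^2 = 1436^2 + 4*1242^2 = 2062096 + 6170256 = 8232352
sqrt(8232352) = 2869.2076
t = 2869.2076 / 3145 = 0.9123 s

0.9123


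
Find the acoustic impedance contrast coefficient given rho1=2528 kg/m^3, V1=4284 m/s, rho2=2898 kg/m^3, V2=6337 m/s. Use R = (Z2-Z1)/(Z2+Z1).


Z1 = 2528 * 4284 = 10829952
Z2 = 2898 * 6337 = 18364626
R = (18364626 - 10829952) / (18364626 + 10829952) = 7534674 / 29194578 = 0.2581

0.2581


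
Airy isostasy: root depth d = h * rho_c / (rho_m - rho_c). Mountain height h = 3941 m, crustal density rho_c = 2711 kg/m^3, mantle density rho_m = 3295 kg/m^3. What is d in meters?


rho_m - rho_c = 3295 - 2711 = 584
d = 3941 * 2711 / 584
= 10684051 / 584
= 18294.61 m

18294.61


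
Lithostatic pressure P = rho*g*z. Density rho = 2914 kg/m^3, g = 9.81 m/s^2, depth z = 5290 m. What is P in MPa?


P = rho * g * z / 1e6
= 2914 * 9.81 * 5290 / 1e6
= 151221738.6 / 1e6
= 151.2217 MPa

151.2217


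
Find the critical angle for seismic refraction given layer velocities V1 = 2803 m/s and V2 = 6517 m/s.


V1/V2 = 2803/6517 = 0.430106
theta_c = arcsin(0.430106) = 25.4743 degrees

25.4743


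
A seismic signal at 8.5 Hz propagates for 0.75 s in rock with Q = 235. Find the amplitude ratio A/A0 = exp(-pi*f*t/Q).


pi*f*t/Q = pi*8.5*0.75/235 = 0.085224
A/A0 = exp(-0.085224) = 0.918307

0.918307


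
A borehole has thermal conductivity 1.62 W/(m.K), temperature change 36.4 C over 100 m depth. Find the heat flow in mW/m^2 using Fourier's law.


q = k * dT / dz * 1000
= 1.62 * 36.4 / 100 * 1000
= 0.58968 * 1000
= 589.68 mW/m^2

589.68


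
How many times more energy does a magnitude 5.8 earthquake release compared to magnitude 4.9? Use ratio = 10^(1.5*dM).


M2 - M1 = 5.8 - 4.9 = 0.9
1.5 * 0.9 = 1.35
ratio = 10^1.35 = 22.39

22.39


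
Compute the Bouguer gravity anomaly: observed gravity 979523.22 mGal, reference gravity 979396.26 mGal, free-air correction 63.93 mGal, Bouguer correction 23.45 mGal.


BA = g_obs - g_ref + FAC - BC
= 979523.22 - 979396.26 + 63.93 - 23.45
= 167.44 mGal

167.44


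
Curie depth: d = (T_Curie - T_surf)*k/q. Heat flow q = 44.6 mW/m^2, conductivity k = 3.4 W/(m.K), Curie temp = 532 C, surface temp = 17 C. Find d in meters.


T_Curie - T_surf = 532 - 17 = 515 C
Convert q to W/m^2: 44.6 mW/m^2 = 0.0446 W/m^2
d = 515 * 3.4 / 0.0446 = 39260.09 m

39260.09


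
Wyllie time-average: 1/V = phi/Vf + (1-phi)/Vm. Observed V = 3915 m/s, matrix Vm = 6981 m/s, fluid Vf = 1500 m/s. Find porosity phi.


1/V - 1/Vm = 1/3915 - 1/6981 = 0.00011218
1/Vf - 1/Vm = 1/1500 - 1/6981 = 0.00052342
phi = 0.00011218 / 0.00052342 = 0.2143

0.2143


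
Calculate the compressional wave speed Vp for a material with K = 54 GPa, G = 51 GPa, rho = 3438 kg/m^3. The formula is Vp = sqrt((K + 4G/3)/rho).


First compute the effective modulus:
K + 4G/3 = 54e9 + 4*51e9/3 = 122000000000.0 Pa
Then divide by density:
122000000000.0 / 3438 = 35485747.5276 Pa/(kg/m^3)
Take the square root:
Vp = sqrt(35485747.5276) = 5956.99 m/s

5956.99


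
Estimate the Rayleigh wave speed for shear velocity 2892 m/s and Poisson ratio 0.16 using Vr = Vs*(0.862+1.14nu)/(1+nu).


Numerator factor = 0.862 + 1.14*0.16 = 1.0444
Denominator = 1 + 0.16 = 1.16
Vr = 2892 * 1.0444 / 1.16 = 2603.8 m/s

2603.8


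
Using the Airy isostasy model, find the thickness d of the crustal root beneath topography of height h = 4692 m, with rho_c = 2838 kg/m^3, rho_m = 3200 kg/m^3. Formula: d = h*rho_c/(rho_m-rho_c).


rho_m - rho_c = 3200 - 2838 = 362
d = 4692 * 2838 / 362
= 13315896 / 362
= 36784.24 m

36784.24


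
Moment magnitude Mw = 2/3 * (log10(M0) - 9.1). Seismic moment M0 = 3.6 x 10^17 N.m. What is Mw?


log10(M0) = log10(3.6 x 10^17) = 17.5563
Mw = 2/3 * (17.5563 - 9.1)
= 2/3 * 8.4563
= 5.64

5.64


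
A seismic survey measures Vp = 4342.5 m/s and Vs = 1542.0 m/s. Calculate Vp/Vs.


Vp/Vs = 4342.5 / 1542.0
= 2.8161

2.8161


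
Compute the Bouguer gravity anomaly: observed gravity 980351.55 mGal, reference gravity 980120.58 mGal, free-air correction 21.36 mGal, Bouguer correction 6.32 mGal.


BA = g_obs - g_ref + FAC - BC
= 980351.55 - 980120.58 + 21.36 - 6.32
= 246.01 mGal

246.01


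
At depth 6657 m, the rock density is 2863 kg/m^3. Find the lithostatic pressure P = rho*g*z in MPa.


P = rho * g * z / 1e6
= 2863 * 9.81 * 6657 / 1e6
= 186968701.71 / 1e6
= 186.9687 MPa

186.9687


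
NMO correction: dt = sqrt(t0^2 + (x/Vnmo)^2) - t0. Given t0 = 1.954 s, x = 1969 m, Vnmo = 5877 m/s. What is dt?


x/Vnmo = 1969/5877 = 0.335035
(x/Vnmo)^2 = 0.112248
t0^2 = 3.818116
sqrt(3.818116 + 0.112248) = 1.982515
dt = 1.982515 - 1.954 = 0.028515

0.028515


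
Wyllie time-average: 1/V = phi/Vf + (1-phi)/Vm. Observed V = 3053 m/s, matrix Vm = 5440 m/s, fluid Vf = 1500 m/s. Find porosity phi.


1/V - 1/Vm = 1/3053 - 1/5440 = 0.00014372
1/Vf - 1/Vm = 1/1500 - 1/5440 = 0.00048284
phi = 0.00014372 / 0.00048284 = 0.2977

0.2977


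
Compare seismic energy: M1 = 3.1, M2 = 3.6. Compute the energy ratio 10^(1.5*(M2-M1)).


M2 - M1 = 3.6 - 3.1 = 0.5
1.5 * 0.5 = 0.75
ratio = 10^0.75 = 5.62

5.62


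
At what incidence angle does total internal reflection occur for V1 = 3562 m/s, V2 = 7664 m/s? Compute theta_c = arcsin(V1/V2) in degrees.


V1/V2 = 3562/7664 = 0.46477
theta_c = arcsin(0.46477) = 27.6954 degrees

27.6954


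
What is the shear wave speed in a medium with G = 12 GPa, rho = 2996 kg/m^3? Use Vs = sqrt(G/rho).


Convert G to Pa: G = 12e9 Pa
Compute G/rho = 12e9 / 2996 = 4005340.4539
Vs = sqrt(4005340.4539) = 2001.33 m/s

2001.33


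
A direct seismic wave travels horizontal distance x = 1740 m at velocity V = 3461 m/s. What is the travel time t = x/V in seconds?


t = x / V
= 1740 / 3461
= 0.5027 s

0.5027


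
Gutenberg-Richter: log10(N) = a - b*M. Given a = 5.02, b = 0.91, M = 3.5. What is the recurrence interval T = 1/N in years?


log10(N) = 5.02 - 0.91*3.5 = 1.835
N = 10^1.835 = 68.391165
T = 1/N = 1/68.391165 = 0.0146 years

0.0146


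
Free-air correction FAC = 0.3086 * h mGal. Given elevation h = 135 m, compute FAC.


FAC = 0.3086 * h
= 0.3086 * 135
= 41.661 mGal

41.661


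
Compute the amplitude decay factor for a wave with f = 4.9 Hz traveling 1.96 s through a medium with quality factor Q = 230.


pi*f*t/Q = pi*4.9*1.96/230 = 0.131182
A/A0 = exp(-0.131182) = 0.877058

0.877058


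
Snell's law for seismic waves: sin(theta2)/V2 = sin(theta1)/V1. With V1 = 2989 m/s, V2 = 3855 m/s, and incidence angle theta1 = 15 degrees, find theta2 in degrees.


sin(theta1) = sin(15 deg) = 0.258819
sin(theta2) = V2/V1 * sin(theta1) = 3855/2989 * 0.258819 = 0.333806
theta2 = arcsin(0.333806) = 19.5 degrees

19.5


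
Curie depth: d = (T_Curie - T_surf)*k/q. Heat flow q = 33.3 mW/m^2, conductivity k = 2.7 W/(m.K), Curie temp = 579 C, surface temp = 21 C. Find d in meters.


T_Curie - T_surf = 579 - 21 = 558 C
Convert q to W/m^2: 33.3 mW/m^2 = 0.0333 W/m^2
d = 558 * 2.7 / 0.0333 = 45243.24 m

45243.24


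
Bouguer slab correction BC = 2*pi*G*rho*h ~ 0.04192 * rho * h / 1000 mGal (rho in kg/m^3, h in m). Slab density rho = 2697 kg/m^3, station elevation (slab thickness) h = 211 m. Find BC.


BC = 0.04192 * rho * h / 1000
= 0.04192 * 2697 * 211 / 1000
= 23.8553 mGal

23.8553


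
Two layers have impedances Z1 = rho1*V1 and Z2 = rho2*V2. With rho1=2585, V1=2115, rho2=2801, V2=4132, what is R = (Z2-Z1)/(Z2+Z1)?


Z1 = 2585 * 2115 = 5467275
Z2 = 2801 * 4132 = 11573732
R = (11573732 - 5467275) / (11573732 + 5467275) = 6106457 / 17041007 = 0.3583

0.3583


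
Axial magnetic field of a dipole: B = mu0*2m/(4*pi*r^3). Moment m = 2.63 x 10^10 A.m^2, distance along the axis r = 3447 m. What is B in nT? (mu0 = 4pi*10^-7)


m = 2.63 x 10^10 = 26300000000 A.m^2
2m = 52600000000 A.m^2
r^3 = 3447^3 = 40956595623
B = (4pi*10^-7) * 52600000000 / (4*pi * 40956595623) * 1e9
= 66099.109432 / 514675759701.06 * 1e9
= 128.4286 nT

128.4286


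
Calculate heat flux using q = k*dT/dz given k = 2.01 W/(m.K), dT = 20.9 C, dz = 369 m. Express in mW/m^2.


q = k * dT / dz * 1000
= 2.01 * 20.9 / 369 * 1000
= 0.113846 * 1000
= 113.8455 mW/m^2

113.8455


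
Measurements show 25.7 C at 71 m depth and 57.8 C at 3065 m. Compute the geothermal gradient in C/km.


dT = 57.8 - 25.7 = 32.1 C
dz = 3065 - 71 = 2994 m
gradient = dT/dz * 1000 = 32.1/2994 * 1000 = 10.7214 C/km

10.7214


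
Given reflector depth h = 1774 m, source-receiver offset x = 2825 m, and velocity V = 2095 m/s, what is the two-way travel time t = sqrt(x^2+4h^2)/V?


x^2 + 4h^2 = 2825^2 + 4*1774^2 = 7980625 + 12588304 = 20568929
sqrt(20568929) = 4535.2981
t = 4535.2981 / 2095 = 2.1648 s

2.1648


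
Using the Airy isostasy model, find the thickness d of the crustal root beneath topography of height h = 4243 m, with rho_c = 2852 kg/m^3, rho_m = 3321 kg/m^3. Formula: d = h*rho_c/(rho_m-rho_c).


rho_m - rho_c = 3321 - 2852 = 469
d = 4243 * 2852 / 469
= 12101036 / 469
= 25801.78 m

25801.78


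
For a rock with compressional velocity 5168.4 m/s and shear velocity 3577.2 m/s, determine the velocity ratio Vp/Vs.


Vp/Vs = 5168.4 / 3577.2
= 1.4448

1.4448


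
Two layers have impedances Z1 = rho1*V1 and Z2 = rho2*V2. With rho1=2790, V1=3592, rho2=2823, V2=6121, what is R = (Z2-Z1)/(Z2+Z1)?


Z1 = 2790 * 3592 = 10021680
Z2 = 2823 * 6121 = 17279583
R = (17279583 - 10021680) / (17279583 + 10021680) = 7257903 / 27301263 = 0.2658

0.2658


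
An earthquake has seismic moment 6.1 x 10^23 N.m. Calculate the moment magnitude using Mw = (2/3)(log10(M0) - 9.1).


log10(M0) = log10(6.1 x 10^23) = 23.7853
Mw = 2/3 * (23.7853 - 9.1)
= 2/3 * 14.6853
= 9.79

9.79


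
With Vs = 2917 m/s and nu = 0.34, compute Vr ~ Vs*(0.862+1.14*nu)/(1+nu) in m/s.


Numerator factor = 0.862 + 1.14*0.34 = 1.2496
Denominator = 1 + 0.34 = 1.34
Vr = 2917 * 1.2496 / 1.34 = 2720.21 m/s

2720.21


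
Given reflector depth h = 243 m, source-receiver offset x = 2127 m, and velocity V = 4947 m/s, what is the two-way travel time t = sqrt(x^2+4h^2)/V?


x^2 + 4h^2 = 2127^2 + 4*243^2 = 4524129 + 236196 = 4760325
sqrt(4760325) = 2181.8169
t = 2181.8169 / 4947 = 0.441 s

0.441


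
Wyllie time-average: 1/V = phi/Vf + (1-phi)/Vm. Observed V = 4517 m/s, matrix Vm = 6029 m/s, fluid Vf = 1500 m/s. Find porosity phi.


1/V - 1/Vm = 1/4517 - 1/6029 = 5.552e-05
1/Vf - 1/Vm = 1/1500 - 1/6029 = 0.0005008
phi = 5.552e-05 / 0.0005008 = 0.1109

0.1109


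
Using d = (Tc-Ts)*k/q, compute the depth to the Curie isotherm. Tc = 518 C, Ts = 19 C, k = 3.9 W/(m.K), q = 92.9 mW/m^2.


T_Curie - T_surf = 518 - 19 = 499 C
Convert q to W/m^2: 92.9 mW/m^2 = 0.0929 W/m^2
d = 499 * 3.9 / 0.0929 = 20948.33 m

20948.33


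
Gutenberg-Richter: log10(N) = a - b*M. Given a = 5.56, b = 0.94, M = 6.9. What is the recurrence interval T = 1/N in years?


log10(N) = 5.56 - 0.94*6.9 = -0.926
N = 10^-0.926 = 0.118577
T = 1/N = 1/0.118577 = 8.4333 years

8.4333


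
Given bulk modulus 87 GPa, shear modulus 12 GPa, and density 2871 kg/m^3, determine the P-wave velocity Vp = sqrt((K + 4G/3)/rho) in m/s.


First compute the effective modulus:
K + 4G/3 = 87e9 + 4*12e9/3 = 103000000000.0 Pa
Then divide by density:
103000000000.0 / 2871 = 35876001.3932 Pa/(kg/m^3)
Take the square root:
Vp = sqrt(35876001.3932) = 5989.66 m/s

5989.66


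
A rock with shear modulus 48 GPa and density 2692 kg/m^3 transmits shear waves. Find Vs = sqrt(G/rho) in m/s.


Convert G to Pa: G = 48e9 Pa
Compute G/rho = 48e9 / 2692 = 17830609.2125
Vs = sqrt(17830609.2125) = 4222.63 m/s

4222.63


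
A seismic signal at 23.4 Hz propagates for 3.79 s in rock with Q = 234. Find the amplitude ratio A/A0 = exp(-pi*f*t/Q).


pi*f*t/Q = pi*23.4*3.79/234 = 1.190664
A/A0 = exp(-1.190664) = 0.304019

0.304019


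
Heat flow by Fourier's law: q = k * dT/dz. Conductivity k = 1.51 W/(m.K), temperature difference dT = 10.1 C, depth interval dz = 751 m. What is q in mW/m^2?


q = k * dT / dz * 1000
= 1.51 * 10.1 / 751 * 1000
= 0.020308 * 1000
= 20.3076 mW/m^2

20.3076


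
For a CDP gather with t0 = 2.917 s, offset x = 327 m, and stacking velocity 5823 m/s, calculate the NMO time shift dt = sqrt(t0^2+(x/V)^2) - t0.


x/Vnmo = 327/5823 = 0.056157
(x/Vnmo)^2 = 0.003154
t0^2 = 8.508889
sqrt(8.508889 + 0.003154) = 2.91754
dt = 2.91754 - 2.917 = 0.00054

5.400000e-04


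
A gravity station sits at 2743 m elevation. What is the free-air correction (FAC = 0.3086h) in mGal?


FAC = 0.3086 * h
= 0.3086 * 2743
= 846.4898 mGal

846.4898


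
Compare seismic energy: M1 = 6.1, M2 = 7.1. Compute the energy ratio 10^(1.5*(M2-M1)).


M2 - M1 = 7.1 - 6.1 = 1.0
1.5 * 1.0 = 1.5
ratio = 10^1.5 = 31.62

31.62


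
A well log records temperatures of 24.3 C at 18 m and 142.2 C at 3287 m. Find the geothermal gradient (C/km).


dT = 142.2 - 24.3 = 117.9 C
dz = 3287 - 18 = 3269 m
gradient = dT/dz * 1000 = 117.9/3269 * 1000 = 36.0661 C/km

36.0661


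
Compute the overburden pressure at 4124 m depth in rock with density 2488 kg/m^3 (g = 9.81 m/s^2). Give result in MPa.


P = rho * g * z / 1e6
= 2488 * 9.81 * 4124 / 1e6
= 100655622.72 / 1e6
= 100.6556 MPa

100.6556


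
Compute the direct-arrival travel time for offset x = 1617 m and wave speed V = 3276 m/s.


t = x / V
= 1617 / 3276
= 0.4936 s

0.4936


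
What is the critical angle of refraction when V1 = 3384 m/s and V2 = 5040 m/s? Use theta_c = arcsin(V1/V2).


V1/V2 = 3384/5040 = 0.671429
theta_c = arcsin(0.671429) = 42.1774 degrees

42.1774


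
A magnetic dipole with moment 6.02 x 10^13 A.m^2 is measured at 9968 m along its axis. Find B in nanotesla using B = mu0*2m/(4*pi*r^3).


m = 6.02 x 10^13 = 60200000000000 A.m^2
2m = 120400000000000 A.m^2
r^3 = 9968^3 = 990430687232
B = (4pi*10^-7) * 120400000000000 / (4*pi * 990430687232) * 1e9
= 151299102.196884 / 12446119083591.77 * 1e9
= 12156.3277 nT

12156.3277


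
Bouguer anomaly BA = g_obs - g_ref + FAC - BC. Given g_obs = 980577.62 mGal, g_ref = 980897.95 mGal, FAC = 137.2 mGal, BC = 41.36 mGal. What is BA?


BA = g_obs - g_ref + FAC - BC
= 980577.62 - 980897.95 + 137.2 - 41.36
= -224.49 mGal

-224.49


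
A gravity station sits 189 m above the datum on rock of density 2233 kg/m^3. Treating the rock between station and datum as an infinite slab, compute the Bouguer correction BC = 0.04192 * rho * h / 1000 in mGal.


BC = 0.04192 * rho * h / 1000
= 0.04192 * 2233 * 189 / 1000
= 17.6918 mGal

17.6918


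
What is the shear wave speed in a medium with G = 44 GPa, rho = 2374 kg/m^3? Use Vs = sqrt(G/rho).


Convert G to Pa: G = 44e9 Pa
Compute G/rho = 44e9 / 2374 = 18534119.6293
Vs = sqrt(18534119.6293) = 4305.13 m/s

4305.13


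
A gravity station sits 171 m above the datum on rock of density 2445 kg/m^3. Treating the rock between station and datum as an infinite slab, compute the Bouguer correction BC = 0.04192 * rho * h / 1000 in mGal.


BC = 0.04192 * rho * h / 1000
= 0.04192 * 2445 * 171 / 1000
= 17.5265 mGal

17.5265


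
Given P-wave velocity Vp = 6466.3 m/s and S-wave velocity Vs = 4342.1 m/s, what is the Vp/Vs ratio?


Vp/Vs = 6466.3 / 4342.1
= 1.4892

1.4892


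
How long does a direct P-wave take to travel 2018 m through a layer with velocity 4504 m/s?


t = x / V
= 2018 / 4504
= 0.448 s

0.448


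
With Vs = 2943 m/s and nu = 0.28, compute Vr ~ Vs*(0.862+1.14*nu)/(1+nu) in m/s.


Numerator factor = 0.862 + 1.14*0.28 = 1.1812
Denominator = 1 + 0.28 = 1.28
Vr = 2943 * 1.1812 / 1.28 = 2715.84 m/s

2715.84


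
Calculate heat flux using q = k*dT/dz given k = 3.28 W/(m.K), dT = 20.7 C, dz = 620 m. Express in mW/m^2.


q = k * dT / dz * 1000
= 3.28 * 20.7 / 620 * 1000
= 0.10951 * 1000
= 109.5097 mW/m^2

109.5097


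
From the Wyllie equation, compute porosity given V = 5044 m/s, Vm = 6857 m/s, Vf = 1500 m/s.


1/V - 1/Vm = 1/5044 - 1/6857 = 5.242e-05
1/Vf - 1/Vm = 1/1500 - 1/6857 = 0.00052083
phi = 5.242e-05 / 0.00052083 = 0.1006

0.1006


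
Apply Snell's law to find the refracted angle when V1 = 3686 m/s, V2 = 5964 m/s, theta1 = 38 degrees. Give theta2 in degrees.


sin(theta1) = sin(38 deg) = 0.615661
sin(theta2) = V2/V1 * sin(theta1) = 5964/3686 * 0.615661 = 0.996149
theta2 = arcsin(0.996149) = 84.97 degrees

84.97


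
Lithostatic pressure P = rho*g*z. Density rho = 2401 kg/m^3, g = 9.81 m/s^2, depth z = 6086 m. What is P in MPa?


P = rho * g * z / 1e6
= 2401 * 9.81 * 6086 / 1e6
= 143348487.66 / 1e6
= 143.3485 MPa

143.3485


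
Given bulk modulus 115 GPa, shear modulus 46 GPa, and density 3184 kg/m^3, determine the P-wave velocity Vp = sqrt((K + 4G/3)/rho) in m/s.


First compute the effective modulus:
K + 4G/3 = 115e9 + 4*46e9/3 = 176333333333.33 Pa
Then divide by density:
176333333333.33 / 3184 = 55381072.0268 Pa/(kg/m^3)
Take the square root:
Vp = sqrt(55381072.0268) = 7441.85 m/s

7441.85


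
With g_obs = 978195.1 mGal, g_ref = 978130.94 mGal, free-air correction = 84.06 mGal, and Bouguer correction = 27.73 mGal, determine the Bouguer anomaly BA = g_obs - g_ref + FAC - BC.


BA = g_obs - g_ref + FAC - BC
= 978195.1 - 978130.94 + 84.06 - 27.73
= 120.49 mGal

120.49


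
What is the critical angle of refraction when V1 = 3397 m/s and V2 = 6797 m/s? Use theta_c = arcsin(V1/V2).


V1/V2 = 3397/6797 = 0.499779
theta_c = arcsin(0.499779) = 29.9854 degrees

29.9854


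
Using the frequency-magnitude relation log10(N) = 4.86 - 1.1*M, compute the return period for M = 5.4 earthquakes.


log10(N) = 4.86 - 1.1*5.4 = -1.08
N = 10^-1.08 = 0.083176
T = 1/N = 1/0.083176 = 12.0226 years

12.0226


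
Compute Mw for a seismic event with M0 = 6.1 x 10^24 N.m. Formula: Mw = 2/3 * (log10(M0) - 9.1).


log10(M0) = log10(6.1 x 10^24) = 24.7853
Mw = 2/3 * (24.7853 - 9.1)
= 2/3 * 15.6853
= 10.46

10.46


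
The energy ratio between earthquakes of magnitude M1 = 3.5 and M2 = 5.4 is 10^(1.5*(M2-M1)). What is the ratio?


M2 - M1 = 5.4 - 3.5 = 1.9
1.5 * 1.9 = 2.85
ratio = 10^2.85 = 707.95

707.95


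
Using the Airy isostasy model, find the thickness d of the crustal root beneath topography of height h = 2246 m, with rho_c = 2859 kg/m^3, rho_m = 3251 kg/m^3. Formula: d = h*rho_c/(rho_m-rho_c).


rho_m - rho_c = 3251 - 2859 = 392
d = 2246 * 2859 / 392
= 6421314 / 392
= 16380.9 m

16380.9


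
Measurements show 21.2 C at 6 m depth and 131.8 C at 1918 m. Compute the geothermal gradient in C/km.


dT = 131.8 - 21.2 = 110.6 C
dz = 1918 - 6 = 1912 m
gradient = dT/dz * 1000 = 110.6/1912 * 1000 = 57.8452 C/km

57.8452


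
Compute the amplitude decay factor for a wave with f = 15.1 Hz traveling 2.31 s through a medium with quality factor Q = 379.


pi*f*t/Q = pi*15.1*2.31/379 = 0.289134
A/A0 = exp(-0.289134) = 0.748912

0.748912


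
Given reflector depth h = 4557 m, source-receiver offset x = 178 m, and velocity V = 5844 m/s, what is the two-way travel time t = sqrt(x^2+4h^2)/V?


x^2 + 4h^2 = 178^2 + 4*4557^2 = 31684 + 83064996 = 83096680
sqrt(83096680) = 9115.738
t = 9115.738 / 5844 = 1.5598 s

1.5598


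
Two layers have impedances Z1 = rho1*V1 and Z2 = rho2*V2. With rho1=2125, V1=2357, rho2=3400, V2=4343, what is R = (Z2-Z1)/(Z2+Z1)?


Z1 = 2125 * 2357 = 5008625
Z2 = 3400 * 4343 = 14766200
R = (14766200 - 5008625) / (14766200 + 5008625) = 9757575 / 19774825 = 0.4934

0.4934


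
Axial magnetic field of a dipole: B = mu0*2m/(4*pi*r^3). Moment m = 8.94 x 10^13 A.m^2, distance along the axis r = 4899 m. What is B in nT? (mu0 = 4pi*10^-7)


m = 8.94 x 10^13 = 89400000000000 A.m^2
2m = 178800000000000 A.m^2
r^3 = 4899^3 = 117576984699
B = (4pi*10^-7) * 178800000000000 / (4*pi * 117576984699) * 1e9
= 224686706.584742 / 1477515965446.47 * 1e9
= 152070.5778 nT

152070.5778


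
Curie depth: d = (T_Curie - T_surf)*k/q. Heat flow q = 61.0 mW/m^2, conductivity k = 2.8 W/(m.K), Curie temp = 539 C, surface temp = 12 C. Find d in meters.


T_Curie - T_surf = 539 - 12 = 527 C
Convert q to W/m^2: 61.0 mW/m^2 = 0.061 W/m^2
d = 527 * 2.8 / 0.061 = 24190.16 m

24190.16


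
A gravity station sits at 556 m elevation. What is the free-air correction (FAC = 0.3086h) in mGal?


FAC = 0.3086 * h
= 0.3086 * 556
= 171.5816 mGal

171.5816


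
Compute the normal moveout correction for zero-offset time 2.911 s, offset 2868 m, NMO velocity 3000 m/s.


x/Vnmo = 2868/3000 = 0.956
(x/Vnmo)^2 = 0.913936
t0^2 = 8.473921
sqrt(8.473921 + 0.913936) = 3.063961
dt = 3.063961 - 2.911 = 0.152961

0.152961


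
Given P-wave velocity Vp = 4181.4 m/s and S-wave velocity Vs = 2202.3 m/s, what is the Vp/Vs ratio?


Vp/Vs = 4181.4 / 2202.3
= 1.8987

1.8987


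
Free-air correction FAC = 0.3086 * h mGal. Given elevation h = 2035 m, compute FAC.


FAC = 0.3086 * h
= 0.3086 * 2035
= 628.001 mGal

628.001


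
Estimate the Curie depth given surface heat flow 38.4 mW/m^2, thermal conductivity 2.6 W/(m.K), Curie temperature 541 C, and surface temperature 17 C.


T_Curie - T_surf = 541 - 17 = 524 C
Convert q to W/m^2: 38.4 mW/m^2 = 0.0384 W/m^2
d = 524 * 2.6 / 0.0384 = 35479.17 m

35479.17


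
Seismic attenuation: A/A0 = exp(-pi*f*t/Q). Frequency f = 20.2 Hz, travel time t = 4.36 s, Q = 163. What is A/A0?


pi*f*t/Q = pi*20.2*4.36/163 = 1.697462
A/A0 = exp(-1.697462) = 0.183148

0.183148


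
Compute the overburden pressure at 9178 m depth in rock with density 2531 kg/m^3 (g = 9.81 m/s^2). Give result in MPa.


P = rho * g * z / 1e6
= 2531 * 9.81 * 9178 / 1e6
= 227881571.58 / 1e6
= 227.8816 MPa

227.8816


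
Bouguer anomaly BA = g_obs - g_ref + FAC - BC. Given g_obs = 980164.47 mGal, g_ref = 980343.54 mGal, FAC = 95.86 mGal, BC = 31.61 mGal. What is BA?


BA = g_obs - g_ref + FAC - BC
= 980164.47 - 980343.54 + 95.86 - 31.61
= -114.82 mGal

-114.82


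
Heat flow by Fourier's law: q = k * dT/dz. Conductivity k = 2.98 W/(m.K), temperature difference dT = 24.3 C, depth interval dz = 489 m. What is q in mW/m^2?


q = k * dT / dz * 1000
= 2.98 * 24.3 / 489 * 1000
= 0.148086 * 1000
= 148.0859 mW/m^2

148.0859


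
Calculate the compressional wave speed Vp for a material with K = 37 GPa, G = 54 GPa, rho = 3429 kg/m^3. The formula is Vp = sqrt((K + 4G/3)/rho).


First compute the effective modulus:
K + 4G/3 = 37e9 + 4*54e9/3 = 109000000000.0 Pa
Then divide by density:
109000000000.0 / 3429 = 31787693.205 Pa/(kg/m^3)
Take the square root:
Vp = sqrt(31787693.205) = 5638.06 m/s

5638.06


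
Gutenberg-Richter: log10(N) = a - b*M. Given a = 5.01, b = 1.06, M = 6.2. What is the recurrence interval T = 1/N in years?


log10(N) = 5.01 - 1.06*6.2 = -1.562
N = 10^-1.562 = 0.027416
T = 1/N = 1/0.027416 = 36.4754 years

36.4754


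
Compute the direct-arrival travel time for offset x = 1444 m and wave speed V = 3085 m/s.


t = x / V
= 1444 / 3085
= 0.4681 s

0.4681


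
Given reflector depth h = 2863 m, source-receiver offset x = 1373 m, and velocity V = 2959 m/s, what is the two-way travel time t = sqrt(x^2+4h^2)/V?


x^2 + 4h^2 = 1373^2 + 4*2863^2 = 1885129 + 32787076 = 34672205
sqrt(34672205) = 5888.3109
t = 5888.3109 / 2959 = 1.99 s

1.99


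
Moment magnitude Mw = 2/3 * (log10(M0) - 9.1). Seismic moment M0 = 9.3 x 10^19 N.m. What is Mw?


log10(M0) = log10(9.3 x 10^19) = 19.9685
Mw = 2/3 * (19.9685 - 9.1)
= 2/3 * 10.8685
= 7.25

7.25


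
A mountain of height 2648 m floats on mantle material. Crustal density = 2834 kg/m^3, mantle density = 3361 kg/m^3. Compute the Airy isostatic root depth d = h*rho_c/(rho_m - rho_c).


rho_m - rho_c = 3361 - 2834 = 527
d = 2648 * 2834 / 527
= 7504432 / 527
= 14239.91 m

14239.91


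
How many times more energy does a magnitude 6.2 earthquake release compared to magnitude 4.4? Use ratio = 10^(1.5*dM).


M2 - M1 = 6.2 - 4.4 = 1.8
1.5 * 1.8 = 2.7
ratio = 10^2.7 = 501.19

501.19


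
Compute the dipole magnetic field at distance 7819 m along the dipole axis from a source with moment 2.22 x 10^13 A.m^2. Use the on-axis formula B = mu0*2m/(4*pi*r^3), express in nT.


m = 2.22 x 10^13 = 22200000000000 A.m^2
2m = 44400000000000 A.m^2
r^3 = 7819^3 = 478028334259
B = (4pi*10^-7) * 44400000000000 / (4*pi * 478028334259) * 1e9
= 55794685.527755 / 6007081212463.36 * 1e9
= 9288.1524 nT

9288.1524


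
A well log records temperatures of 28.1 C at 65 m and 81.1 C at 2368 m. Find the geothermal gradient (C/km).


dT = 81.1 - 28.1 = 53.0 C
dz = 2368 - 65 = 2303 m
gradient = dT/dz * 1000 = 53.0/2303 * 1000 = 23.0135 C/km

23.0135


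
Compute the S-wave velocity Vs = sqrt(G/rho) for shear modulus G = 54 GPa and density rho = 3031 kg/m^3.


Convert G to Pa: G = 54e9 Pa
Compute G/rho = 54e9 / 3031 = 17815902.3425
Vs = sqrt(17815902.3425) = 4220.89 m/s

4220.89


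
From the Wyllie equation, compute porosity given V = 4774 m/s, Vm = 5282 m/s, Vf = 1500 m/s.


1/V - 1/Vm = 1/4774 - 1/5282 = 2.015e-05
1/Vf - 1/Vm = 1/1500 - 1/5282 = 0.00047734
phi = 2.015e-05 / 0.00047734 = 0.0422

0.0422


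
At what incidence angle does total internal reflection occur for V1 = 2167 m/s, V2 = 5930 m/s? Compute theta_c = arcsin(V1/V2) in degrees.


V1/V2 = 2167/5930 = 0.36543
theta_c = arcsin(0.36543) = 21.434 degrees

21.434


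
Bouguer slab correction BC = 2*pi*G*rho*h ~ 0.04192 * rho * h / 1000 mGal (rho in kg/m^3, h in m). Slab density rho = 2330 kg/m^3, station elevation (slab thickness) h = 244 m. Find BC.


BC = 0.04192 * rho * h / 1000
= 0.04192 * 2330 * 244 / 1000
= 23.8324 mGal

23.8324


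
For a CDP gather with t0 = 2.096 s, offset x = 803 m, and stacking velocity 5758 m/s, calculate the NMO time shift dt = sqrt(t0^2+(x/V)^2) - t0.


x/Vnmo = 803/5758 = 0.139458
(x/Vnmo)^2 = 0.019449
t0^2 = 4.393216
sqrt(4.393216 + 0.019449) = 2.100634
dt = 2.100634 - 2.096 = 0.004634

0.004634


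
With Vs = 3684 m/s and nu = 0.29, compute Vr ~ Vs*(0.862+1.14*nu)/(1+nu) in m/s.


Numerator factor = 0.862 + 1.14*0.29 = 1.1926
Denominator = 1 + 0.29 = 1.29
Vr = 3684 * 1.1926 / 1.29 = 3405.84 m/s

3405.84


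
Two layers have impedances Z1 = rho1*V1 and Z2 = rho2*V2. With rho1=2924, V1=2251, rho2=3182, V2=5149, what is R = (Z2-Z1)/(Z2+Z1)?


Z1 = 2924 * 2251 = 6581924
Z2 = 3182 * 5149 = 16384118
R = (16384118 - 6581924) / (16384118 + 6581924) = 9802194 / 22966042 = 0.4268

0.4268


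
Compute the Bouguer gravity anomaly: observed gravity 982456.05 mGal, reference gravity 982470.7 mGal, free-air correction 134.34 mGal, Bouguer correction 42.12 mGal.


BA = g_obs - g_ref + FAC - BC
= 982456.05 - 982470.7 + 134.34 - 42.12
= 77.57 mGal

77.57


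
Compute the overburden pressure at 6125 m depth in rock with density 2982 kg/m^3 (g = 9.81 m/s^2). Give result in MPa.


P = rho * g * z / 1e6
= 2982 * 9.81 * 6125 / 1e6
= 179177197.5 / 1e6
= 179.1772 MPa

179.1772


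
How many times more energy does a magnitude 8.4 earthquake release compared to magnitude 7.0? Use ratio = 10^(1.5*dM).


M2 - M1 = 8.4 - 7.0 = 1.4
1.5 * 1.4 = 2.1
ratio = 10^2.1 = 125.89

125.89


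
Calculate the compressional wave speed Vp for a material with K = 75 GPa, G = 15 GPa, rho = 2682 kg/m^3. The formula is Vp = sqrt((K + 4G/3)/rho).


First compute the effective modulus:
K + 4G/3 = 75e9 + 4*15e9/3 = 95000000000.0 Pa
Then divide by density:
95000000000.0 / 2682 = 35421327.3676 Pa/(kg/m^3)
Take the square root:
Vp = sqrt(35421327.3676) = 5951.58 m/s

5951.58


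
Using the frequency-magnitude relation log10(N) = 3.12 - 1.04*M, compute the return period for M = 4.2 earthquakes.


log10(N) = 3.12 - 1.04*4.2 = -1.248
N = 10^-1.248 = 0.056494
T = 1/N = 1/0.056494 = 17.7011 years

17.7011


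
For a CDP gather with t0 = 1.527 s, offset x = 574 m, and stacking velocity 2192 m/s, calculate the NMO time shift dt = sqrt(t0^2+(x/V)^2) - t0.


x/Vnmo = 574/2192 = 0.261861
(x/Vnmo)^2 = 0.068571
t0^2 = 2.331729
sqrt(2.331729 + 0.068571) = 1.54929
dt = 1.54929 - 1.527 = 0.02229

0.02229


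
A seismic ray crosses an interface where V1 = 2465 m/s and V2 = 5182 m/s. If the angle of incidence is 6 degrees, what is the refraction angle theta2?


sin(theta1) = sin(6 deg) = 0.104528
sin(theta2) = V2/V1 * sin(theta1) = 5182/2465 * 0.104528 = 0.219743
theta2 = arcsin(0.219743) = 12.6939 degrees

12.6939


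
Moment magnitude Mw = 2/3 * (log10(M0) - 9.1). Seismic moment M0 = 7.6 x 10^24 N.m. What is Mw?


log10(M0) = log10(7.6 x 10^24) = 24.8808
Mw = 2/3 * (24.8808 - 9.1)
= 2/3 * 15.7808
= 10.52

10.52


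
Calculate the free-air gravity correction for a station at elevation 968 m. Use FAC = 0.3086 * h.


FAC = 0.3086 * h
= 0.3086 * 968
= 298.7248 mGal

298.7248


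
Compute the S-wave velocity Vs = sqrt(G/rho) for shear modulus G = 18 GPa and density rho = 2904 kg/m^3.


Convert G to Pa: G = 18e9 Pa
Compute G/rho = 18e9 / 2904 = 6198347.1074
Vs = sqrt(6198347.1074) = 2489.65 m/s

2489.65


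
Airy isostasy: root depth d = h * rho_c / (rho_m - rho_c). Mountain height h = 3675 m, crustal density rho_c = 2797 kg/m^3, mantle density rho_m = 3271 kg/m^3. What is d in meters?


rho_m - rho_c = 3271 - 2797 = 474
d = 3675 * 2797 / 474
= 10278975 / 474
= 21685.6 m

21685.6
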